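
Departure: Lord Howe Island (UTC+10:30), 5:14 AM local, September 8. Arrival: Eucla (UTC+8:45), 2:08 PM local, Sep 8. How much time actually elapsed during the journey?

Departure in UTC: 5:14 AM − 10:30 = 6:44 PM on Sep 7.
Arrival in UTC: 2:08 PM − 8:45 = 5:23 AM on Sep 8.
Elapsed = 5:23 AM − 6:44 PM (+1 day) = 10 hours 39 minutes.

10 hours 39 minutes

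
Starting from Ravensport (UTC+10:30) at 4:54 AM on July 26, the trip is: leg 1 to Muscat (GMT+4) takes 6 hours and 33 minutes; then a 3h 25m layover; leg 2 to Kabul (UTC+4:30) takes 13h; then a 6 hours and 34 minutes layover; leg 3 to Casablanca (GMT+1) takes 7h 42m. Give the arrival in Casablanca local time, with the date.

Convert departure to UTC: 4:54 AM − 10:30 = 6:24 PM UTC on Jul 25.
Add 6 hours and 33 minutes leg 1 → 12:57 AM UTC (Jul 26).
Add 3 hours 25 minutes layover in Muscat → 4:22 AM UTC.
Add 13 hours leg 2 → 5:22 PM UTC.
Add 6 hours 34 minutes layover in Kabul → 11:56 PM UTC.
Add 7 hours and 42 minutes leg 3 → 7:38 AM UTC (Jul 27).
Casablanca is UTC+1:00, so local arrival = 7:38 AM + 1:00 = 8:38 AM on Jul 27.

8:38 AM on July 27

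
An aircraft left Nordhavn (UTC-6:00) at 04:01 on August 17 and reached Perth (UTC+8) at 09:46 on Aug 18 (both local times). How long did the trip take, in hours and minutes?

Departure in UTC: 04:01 + 6:00 = 10:01 on Aug 17.
Arrival in UTC: 09:46 − 8:00 = 01:46 on Aug 18.
Elapsed = 01:46 − 10:01 (+1 day) = 15 hours 45 minutes.

15 hours 45 minutes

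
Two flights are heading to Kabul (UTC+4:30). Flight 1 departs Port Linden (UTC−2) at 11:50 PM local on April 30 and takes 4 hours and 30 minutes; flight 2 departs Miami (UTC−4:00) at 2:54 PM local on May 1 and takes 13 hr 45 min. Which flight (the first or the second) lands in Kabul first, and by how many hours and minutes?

the first, by 26 hours 19 minutes

Flight 1 in UTC: 11:50 PM + 2:00 = 1:50 AM on May 1.
+4 hours and 30 minutes → arrive 6:20 AM UTC on May 1.
Flight 2 in UTC: 2:54 PM + 4:00 = 6:54 PM on May 1.
+13 hours and 45 minutes → arrive 8:39 AM UTC on May 2.
Flight 1 lands earlier by 26 hours 19 minutes.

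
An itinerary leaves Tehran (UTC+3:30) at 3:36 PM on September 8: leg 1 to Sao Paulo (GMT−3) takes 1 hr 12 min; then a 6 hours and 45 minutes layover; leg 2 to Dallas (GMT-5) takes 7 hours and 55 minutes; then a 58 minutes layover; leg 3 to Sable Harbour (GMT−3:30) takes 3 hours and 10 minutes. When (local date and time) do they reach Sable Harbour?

Convert departure to UTC: 3:36 PM − 3:30 = 12:06 PM UTC on Sep 8.
Add 1 hour 12 minutes leg 1 → 1:18 PM UTC.
Add 6 hours 45 minutes layover in Sao Paulo → 8:03 PM UTC.
Add 7 hours and 55 minutes leg 2 → 3:58 AM UTC (Sep 9).
Add 58 minutes layover in Dallas → 4:56 AM UTC.
Add 3 hours and 10 minutes leg 3 → 8:06 AM UTC.
Sable Harbour is UTC−3:30, so local arrival = 8:06 AM − 3:30 = 4:36 AM on Sep 9.

4:36 AM on Sep 9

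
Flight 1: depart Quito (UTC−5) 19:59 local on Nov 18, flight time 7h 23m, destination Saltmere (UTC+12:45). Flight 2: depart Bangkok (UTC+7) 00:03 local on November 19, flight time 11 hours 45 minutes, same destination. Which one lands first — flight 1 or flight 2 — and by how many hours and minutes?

the second, by 3 hours 34 minutes

Flight 1 in UTC: 19:59 + 5:00 = 00:59 on Nov 19.
+7 hours 23 minutes → arrive 08:22 UTC on Nov 19.
Flight 2 in UTC: 00:03 − 7:00 = 17:03 on Nov 18.
+11 hours and 45 minutes → arrive 04:48 UTC on Nov 19.
Flight 2 lands earlier by 3 hours 34 minutes.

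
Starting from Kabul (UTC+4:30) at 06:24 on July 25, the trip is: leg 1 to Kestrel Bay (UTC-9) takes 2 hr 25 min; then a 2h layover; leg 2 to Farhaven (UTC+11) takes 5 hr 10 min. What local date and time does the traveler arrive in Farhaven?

22:29 on July 25

Convert departure to UTC: 06:24 − 4:30 = 01:54 UTC on Jul 25.
Add 2 hours 25 minutes leg 1 → 04:19 UTC.
Add 2 hours layover in Kestrel Bay → 06:19 UTC.
Add 5 hours 10 minutes leg 2 → 11:29 UTC.
Farhaven is UTC+11:00, so local arrival = 11:29 + 11:00 = 22:29 on Jul 25.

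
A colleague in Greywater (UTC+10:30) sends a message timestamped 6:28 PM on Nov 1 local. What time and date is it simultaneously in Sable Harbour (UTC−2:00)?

5:58 AM on November 1

In UTC: 6:28 PM − 10:30 = 7:58 AM on Nov 1.
Sable Harbour is UTC−2:00: 7:58 AM − 2:00 = 5:58 AM on Nov 1.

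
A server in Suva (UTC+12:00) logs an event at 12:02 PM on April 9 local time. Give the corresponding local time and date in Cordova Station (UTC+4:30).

In UTC: 12:02 PM − 12:00 = 12:02 AM on Apr 9.
Cordova Station is UTC+4:30: 12:02 AM + 4:30 = 4:32 AM on Apr 9.

4:32 AM on Apr 9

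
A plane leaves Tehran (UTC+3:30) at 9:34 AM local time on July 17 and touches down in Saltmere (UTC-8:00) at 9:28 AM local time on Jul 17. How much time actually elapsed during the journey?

Departure in UTC: 9:34 AM − 3:30 = 6:04 AM on Jul 17.
Arrival in UTC: 9:28 AM + 8:00 = 5:28 PM on Jul 17.
Elapsed = 5:28 PM − 6:04 AM = 11 hours 24 minutes.

11 hours 24 minutes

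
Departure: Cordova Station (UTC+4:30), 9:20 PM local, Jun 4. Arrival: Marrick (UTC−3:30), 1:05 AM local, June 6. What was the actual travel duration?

35 hours 45 minutes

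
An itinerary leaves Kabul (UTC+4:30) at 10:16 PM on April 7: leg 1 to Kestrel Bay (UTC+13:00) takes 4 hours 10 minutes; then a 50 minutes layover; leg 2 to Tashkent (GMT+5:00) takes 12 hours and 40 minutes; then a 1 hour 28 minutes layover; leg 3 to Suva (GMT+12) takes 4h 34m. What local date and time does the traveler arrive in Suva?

5:28 AM on April 9

Convert departure to UTC: 10:16 PM − 4:30 = 5:46 PM UTC on Apr 7.
Add 4 hours 10 minutes leg 1 → 9:56 PM UTC.
Add 50 minutes layover in Kestrel Bay → 10:46 PM UTC.
Add 12 hours 40 minutes leg 2 → 11:26 AM UTC (Apr 8).
Add 1 hour and 28 minutes layover in Tashkent → 12:54 PM UTC.
Add 4 hours 34 minutes leg 3 → 5:28 PM UTC.
Suva is UTC+12:00, so local arrival = 5:28 PM + 12:00 = 5:28 AM on Apr 9.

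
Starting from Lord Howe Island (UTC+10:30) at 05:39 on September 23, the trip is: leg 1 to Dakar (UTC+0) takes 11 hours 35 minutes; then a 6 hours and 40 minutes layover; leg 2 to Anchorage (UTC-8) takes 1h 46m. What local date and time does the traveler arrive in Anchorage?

Convert departure to UTC: 05:39 − 10:30 = 19:09 UTC on Sep 22.
Add 11 hours 35 minutes leg 1 → 06:44 UTC (Sep 23).
Add 6 hours 40 minutes layover in Dakar → 13:24 UTC.
Add 1 hour 46 minutes leg 2 → 15:10 UTC.
Anchorage is UTC−8:00, so local arrival = 15:10 − 8:00 = 07:10 on Sep 23.

07:10 on Sep 23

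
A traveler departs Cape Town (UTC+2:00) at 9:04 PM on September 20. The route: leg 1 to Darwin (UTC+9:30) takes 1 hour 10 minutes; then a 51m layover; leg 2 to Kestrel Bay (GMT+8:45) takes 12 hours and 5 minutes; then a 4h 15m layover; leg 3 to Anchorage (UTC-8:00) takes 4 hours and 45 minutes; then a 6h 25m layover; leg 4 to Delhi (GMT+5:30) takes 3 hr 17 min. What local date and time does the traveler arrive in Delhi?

Convert departure to UTC: 9:04 PM − 2:00 = 7:04 PM UTC on Sep 20.
Add 1 hour and 10 minutes leg 1 → 8:14 PM UTC.
Add 51 minutes layover in Darwin → 9:05 PM UTC.
Add 12 hours and 5 minutes leg 2 → 9:10 AM UTC (Sep 21).
Add 4 hours 15 minutes layover in Kestrel Bay → 1:25 PM UTC.
Add 4 hours and 45 minutes leg 3 → 6:10 PM UTC.
Add 6 hours and 25 minutes layover in Anchorage → 12:35 AM UTC (Sep 22).
Add 3 hours 17 minutes leg 4 → 3:52 AM UTC.
Delhi is UTC+5:30, so local arrival = 3:52 AM + 5:30 = 9:22 AM on Sep 22.

9:22 AM on September 22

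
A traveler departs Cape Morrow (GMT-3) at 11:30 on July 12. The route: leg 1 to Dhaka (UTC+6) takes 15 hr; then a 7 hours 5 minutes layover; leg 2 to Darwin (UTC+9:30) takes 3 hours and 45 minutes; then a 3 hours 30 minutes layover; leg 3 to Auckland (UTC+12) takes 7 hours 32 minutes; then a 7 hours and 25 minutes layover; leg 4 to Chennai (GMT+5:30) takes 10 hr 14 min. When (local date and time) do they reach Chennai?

Convert departure to UTC: 11:30 + 3:00 = 14:30 UTC on Jul 12.
Add 15 hours leg 1 → 05:30 UTC (Jul 13).
Add 7 hours and 5 minutes layover in Dhaka → 12:35 UTC.
Add 3 hours 45 minutes leg 2 → 16:20 UTC.
Add 3 hours and 30 minutes layover in Darwin → 19:50 UTC.
Add 7 hours and 32 minutes leg 3 → 03:22 UTC (Jul 14).
Add 7 hours and 25 minutes layover in Auckland → 10:47 UTC.
Add 10 hours 14 minutes leg 4 → 21:01 UTC.
Chennai is UTC+5:30, so local arrival = 21:01 + 5:30 = 02:31 on Jul 15.

02:31 on Jul 15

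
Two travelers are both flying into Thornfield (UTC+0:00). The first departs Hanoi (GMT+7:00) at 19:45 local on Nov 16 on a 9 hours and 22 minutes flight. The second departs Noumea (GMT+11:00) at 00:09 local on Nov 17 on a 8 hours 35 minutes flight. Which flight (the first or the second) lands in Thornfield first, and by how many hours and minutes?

Flight 1 in UTC: 19:45 − 7:00 = 12:45 on Nov 16.
+9 hours and 22 minutes → arrive 22:07 UTC on Nov 16.
Flight 2 in UTC: 00:09 − 11:00 = 13:09 on Nov 16.
+8 hours and 35 minutes → arrive 21:44 UTC on Nov 16.
Flight 2 lands earlier by 23 minutes.

the second, by 23 minutes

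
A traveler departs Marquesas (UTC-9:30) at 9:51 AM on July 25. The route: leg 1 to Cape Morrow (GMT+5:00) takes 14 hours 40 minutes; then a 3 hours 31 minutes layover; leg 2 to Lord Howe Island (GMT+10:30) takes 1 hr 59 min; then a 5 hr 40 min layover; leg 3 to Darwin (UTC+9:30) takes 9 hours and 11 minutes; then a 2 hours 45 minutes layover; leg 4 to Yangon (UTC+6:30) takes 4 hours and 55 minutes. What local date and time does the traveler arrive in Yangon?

Convert departure to UTC: 9:51 AM + 9:30 = 7:21 PM UTC on Jul 25.
Add 14 hours and 40 minutes leg 1 → 10:01 AM UTC (Jul 26).
Add 3 hours and 31 minutes layover in Cape Morrow → 1:32 PM UTC.
Add 1 hour and 59 minutes leg 2 → 3:31 PM UTC.
Add 5 hours 40 minutes layover in Lord Howe Island → 9:11 PM UTC.
Add 9 hours 11 minutes leg 3 → 6:22 AM UTC (Jul 27).
Add 2 hours 45 minutes layover in Darwin → 9:07 AM UTC.
Add 4 hours and 55 minutes leg 4 → 2:02 PM UTC.
Yangon is UTC+6:30, so local arrival = 2:02 PM + 6:30 = 8:32 PM on Jul 27.

8:32 PM on July 27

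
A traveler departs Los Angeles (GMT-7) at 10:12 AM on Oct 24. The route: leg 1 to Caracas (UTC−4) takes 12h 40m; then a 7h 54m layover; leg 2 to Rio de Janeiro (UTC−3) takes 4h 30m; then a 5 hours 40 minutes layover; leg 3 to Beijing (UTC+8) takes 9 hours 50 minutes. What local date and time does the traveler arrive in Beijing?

5:46 PM on October 26

Convert departure to UTC: 10:12 AM + 7:00 = 5:12 PM UTC on Oct 24.
Add 12 hours 40 minutes leg 1 → 5:52 AM UTC (Oct 25).
Add 7 hours and 54 minutes layover in Caracas → 1:46 PM UTC.
Add 4 hours and 30 minutes leg 2 → 6:16 PM UTC.
Add 5 hours 40 minutes layover in Rio de Janeiro → 11:56 PM UTC.
Add 9 hours 50 minutes leg 3 → 9:46 AM UTC (Oct 26).
Beijing is UTC+8:00, so local arrival = 9:46 AM + 8:00 = 5:46 PM on Oct 26.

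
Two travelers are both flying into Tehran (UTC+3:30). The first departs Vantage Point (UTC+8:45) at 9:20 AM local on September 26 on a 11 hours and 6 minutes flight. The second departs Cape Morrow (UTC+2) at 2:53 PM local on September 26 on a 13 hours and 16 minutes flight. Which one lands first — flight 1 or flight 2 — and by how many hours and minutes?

Flight 1 in UTC: 9:20 AM − 8:45 = 12:35 AM on Sep 26.
+11 hours 6 minutes → arrive 11:41 AM UTC on Sep 26.
Flight 2 in UTC: 2:53 PM − 2:00 = 12:53 PM on Sep 26.
+13 hours 16 minutes → arrive 2:09 AM UTC on Sep 27.
Flight 1 lands earlier by 14 hours 28 minutes.

the first, by 14 hours 28 minutes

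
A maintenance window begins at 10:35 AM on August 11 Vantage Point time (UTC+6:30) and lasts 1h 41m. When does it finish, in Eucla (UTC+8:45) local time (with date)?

2:31 PM on Aug 11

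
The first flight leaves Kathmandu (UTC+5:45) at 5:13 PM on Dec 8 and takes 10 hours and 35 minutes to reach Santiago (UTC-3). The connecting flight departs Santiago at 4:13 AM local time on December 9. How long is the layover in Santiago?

9 hours 10 minutes

Convert departure to UTC: 5:13 PM − 5:45 = 11:28 AM UTC on Dec 8.
Add 10 hours 35 minutes flight time → 10:03 PM UTC.
Santiago is UTC−3:00, so local arrival = 10:03 PM − 3:00 = 7:03 PM on Dec 8.
Layover = 4:13 AM − 7:03 PM (+1 day) = 9 hours 10 minutes.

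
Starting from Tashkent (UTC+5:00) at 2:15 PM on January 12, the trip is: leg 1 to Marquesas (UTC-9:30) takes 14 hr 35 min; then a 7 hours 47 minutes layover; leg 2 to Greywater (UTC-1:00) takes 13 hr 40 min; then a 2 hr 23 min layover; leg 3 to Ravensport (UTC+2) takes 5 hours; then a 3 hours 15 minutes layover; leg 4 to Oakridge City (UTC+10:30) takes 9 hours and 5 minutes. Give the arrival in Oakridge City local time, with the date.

Convert departure to UTC: 2:15 PM − 5:00 = 9:15 AM UTC on Jan 12.
Add 14 hours and 35 minutes leg 1 → 11:50 PM UTC.
Add 7 hours and 47 minutes layover in Marquesas → 7:37 AM UTC (Jan 13).
Add 13 hours 40 minutes leg 2 → 9:17 PM UTC.
Add 2 hours 23 minutes layover in Greywater → 11:40 PM UTC.
Add 5 hours leg 3 → 4:40 AM UTC (Jan 14).
Add 3 hours 15 minutes layover in Ravensport → 7:55 AM UTC.
Add 9 hours and 5 minutes leg 4 → 5:00 PM UTC.
Oakridge City is UTC+10:30, so local arrival = 5:00 PM + 10:30 = 3:30 AM on Jan 15.

3:30 AM on January 15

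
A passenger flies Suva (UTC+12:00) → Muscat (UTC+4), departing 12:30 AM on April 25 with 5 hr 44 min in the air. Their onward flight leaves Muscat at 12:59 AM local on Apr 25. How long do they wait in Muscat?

2 hours 45 minutes

Convert departure to UTC: 12:30 AM − 12:00 = 12:30 PM UTC on Apr 24.
Add 5 hours and 44 minutes flight time → 6:14 PM UTC.
Muscat is UTC+4:00, so local arrival = 6:14 PM + 4:00 = 10:14 PM on Apr 24.
Layover = 12:59 AM − 10:14 PM (+1 day) = 2 hours 45 minutes.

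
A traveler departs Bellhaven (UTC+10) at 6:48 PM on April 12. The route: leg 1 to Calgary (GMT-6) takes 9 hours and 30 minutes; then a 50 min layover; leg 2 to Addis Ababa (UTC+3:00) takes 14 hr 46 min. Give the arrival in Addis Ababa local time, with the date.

12:54 PM on April 13

Convert departure to UTC: 6:48 PM − 10:00 = 8:48 AM UTC on Apr 12.
Add 9 hours 30 minutes leg 1 → 6:18 PM UTC.
Add 50 minutes layover in Calgary → 7:08 PM UTC.
Add 14 hours 46 minutes leg 2 → 9:54 AM UTC (Apr 13).
Addis Ababa is UTC+3:00, so local arrival = 9:54 AM + 3:00 = 12:54 PM on Apr 13.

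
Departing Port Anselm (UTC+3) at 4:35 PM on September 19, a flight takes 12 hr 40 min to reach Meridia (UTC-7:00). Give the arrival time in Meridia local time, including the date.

7:15 PM on September 19

Convert departure to UTC: 4:35 PM − 3:00 = 1:35 PM UTC on Sep 19.
Add 12 hours and 40 minutes travel time → 2:15 AM UTC (Sep 20).
Meridia is UTC−7:00, so local arrival = 2:15 AM − 7:00 = 7:15 PM on Sep 19.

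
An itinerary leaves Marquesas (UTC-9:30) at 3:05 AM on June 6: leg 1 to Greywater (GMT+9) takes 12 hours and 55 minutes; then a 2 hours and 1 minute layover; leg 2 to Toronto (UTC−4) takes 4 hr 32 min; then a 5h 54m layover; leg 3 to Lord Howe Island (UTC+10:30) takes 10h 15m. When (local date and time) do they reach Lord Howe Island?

Convert departure to UTC: 3:05 AM + 9:30 = 12:35 PM UTC on Jun 6.
Add 12 hours 55 minutes leg 1 → 1:30 AM UTC (Jun 7).
Add 2 hours 1 minute layover in Greywater → 3:31 AM UTC.
Add 4 hours and 32 minutes leg 2 → 8:03 AM UTC.
Add 5 hours 54 minutes layover in Toronto → 1:57 PM UTC.
Add 10 hours and 15 minutes leg 3 → 12:12 AM UTC (Jun 8).
Lord Howe Island is UTC+10:30, so local arrival = 12:12 AM + 10:30 = 10:42 AM on Jun 8.

10:42 AM on June 8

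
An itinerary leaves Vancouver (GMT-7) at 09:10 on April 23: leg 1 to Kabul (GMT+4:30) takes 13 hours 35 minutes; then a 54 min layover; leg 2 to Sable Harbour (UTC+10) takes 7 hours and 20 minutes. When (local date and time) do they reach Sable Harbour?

23:59 on Apr 24

Convert departure to UTC: 09:10 + 7:00 = 16:10 UTC on Apr 23.
Add 13 hours 35 minutes leg 1 → 05:45 UTC (Apr 24).
Add 54 minutes layover in Kabul → 06:39 UTC.
Add 7 hours 20 minutes leg 2 → 13:59 UTC.
Sable Harbour is UTC+10:00, so local arrival = 13:59 + 10:00 = 23:59 on Apr 24.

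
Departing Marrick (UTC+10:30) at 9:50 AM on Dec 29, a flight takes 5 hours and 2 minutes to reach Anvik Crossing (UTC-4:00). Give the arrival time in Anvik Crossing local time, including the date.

Convert departure to UTC: 9:50 AM − 10:30 = 11:20 PM UTC on Dec 28.
Add 5 hours 2 minutes travel time → 4:22 AM UTC (Dec 29).
Anvik Crossing is UTC−4:00, so local arrival = 4:22 AM − 4:00 = 12:22 AM on Dec 29.

12:22 AM on December 29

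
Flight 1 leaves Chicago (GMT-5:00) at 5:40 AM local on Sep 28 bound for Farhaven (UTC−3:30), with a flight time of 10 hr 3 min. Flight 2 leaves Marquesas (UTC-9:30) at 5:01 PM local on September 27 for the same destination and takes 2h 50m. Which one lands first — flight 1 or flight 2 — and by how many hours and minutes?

the second, by 15 hours 22 minutes

Flight 1 in UTC: 5:40 AM + 5:00 = 10:40 AM on Sep 28.
+10 hours and 3 minutes → arrive 8:43 PM UTC on Sep 28.
Flight 2 in UTC: 5:01 PM + 9:30 = 2:31 AM on Sep 28.
+2 hours 50 minutes → arrive 5:21 AM UTC on Sep 28.
Flight 2 lands earlier by 15 hours 22 minutes.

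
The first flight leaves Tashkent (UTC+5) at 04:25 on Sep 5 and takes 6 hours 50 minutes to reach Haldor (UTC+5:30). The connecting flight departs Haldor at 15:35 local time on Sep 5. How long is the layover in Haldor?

3 hours 50 minutes

Convert departure to UTC: 04:25 − 5:00 = 23:25 UTC on Sep 4.
Add 6 hours 50 minutes flight time → 06:15 UTC (Sep 5).
Haldor is UTC+5:30, so local arrival = 06:15 + 5:30 = 11:45 on Sep 5.
Layover = 15:35 − 11:45 = 3 hours 50 minutes.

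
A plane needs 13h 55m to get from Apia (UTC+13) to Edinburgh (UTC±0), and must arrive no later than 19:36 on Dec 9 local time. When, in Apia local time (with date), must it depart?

18:41 on December 9

Target arrival is already UTC: 19:36 on Dec 9.
Subtract 13 hours 55 minutes → departure 05:41 UTC on Dec 9.
Apia is UTC+13:00: 05:41 + 13:00 = 18:41 on Dec 9.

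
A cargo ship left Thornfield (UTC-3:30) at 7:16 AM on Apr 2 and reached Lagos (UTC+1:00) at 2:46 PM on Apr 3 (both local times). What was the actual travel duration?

Lagos is 4:30 ahead of Thornfield.
Clock-face elapsed time (ignoring zones) is 31 hours 30 minutes.
Actual elapsed = 31 hours 30 minutes − 4:30 = 27 hours.

27 hours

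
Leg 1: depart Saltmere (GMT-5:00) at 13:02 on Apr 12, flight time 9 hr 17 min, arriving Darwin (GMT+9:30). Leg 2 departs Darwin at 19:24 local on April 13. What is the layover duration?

Convert departure to UTC: 13:02 + 5:00 = 18:02 UTC on Apr 12.
Add 9 hours 17 minutes flight time → 03:19 UTC (Apr 13).
Darwin is UTC+9:30, so local arrival = 03:19 + 9:30 = 12:49 on Apr 13.
Layover = 19:24 − 12:49 = 6 hours 35 minutes.

6 hours 35 minutes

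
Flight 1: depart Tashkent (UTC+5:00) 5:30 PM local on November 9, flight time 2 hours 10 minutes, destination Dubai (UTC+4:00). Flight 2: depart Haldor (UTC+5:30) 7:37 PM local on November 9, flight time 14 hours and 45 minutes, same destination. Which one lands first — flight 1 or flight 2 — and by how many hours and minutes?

Flight 1 in UTC: 5:30 PM − 5:00 = 12:30 PM on Nov 9.
+2 hours and 10 minutes → arrive 2:40 PM UTC on Nov 9.
Flight 2 in UTC: 7:37 PM − 5:30 = 2:07 PM on Nov 9.
+14 hours and 45 minutes → arrive 4:52 AM UTC on Nov 10.
Flight 1 lands earlier by 14 hours 12 minutes.

the first, by 14 hours 12 minutes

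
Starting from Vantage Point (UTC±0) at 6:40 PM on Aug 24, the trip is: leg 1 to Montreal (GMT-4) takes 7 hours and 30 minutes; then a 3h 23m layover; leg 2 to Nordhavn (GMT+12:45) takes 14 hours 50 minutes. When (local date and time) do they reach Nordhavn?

Vantage Point is at UTC+0, so departure is already 6:40 PM UTC on Aug 24.
Add 7 hours and 30 minutes leg 1 → 2:10 AM UTC (Aug 25).
Add 3 hours and 23 minutes layover in Montreal → 5:33 AM UTC.
Add 14 hours 50 minutes leg 2 → 8:23 PM UTC.
Nordhavn is UTC+12:45, so local arrival = 8:23 PM + 12:45 = 9:08 AM on Aug 26.

9:08 AM on Aug 26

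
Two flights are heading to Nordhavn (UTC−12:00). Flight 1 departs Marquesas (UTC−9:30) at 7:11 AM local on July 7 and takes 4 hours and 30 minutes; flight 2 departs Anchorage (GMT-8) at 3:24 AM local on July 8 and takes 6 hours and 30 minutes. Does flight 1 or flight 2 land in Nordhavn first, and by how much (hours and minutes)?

Flight 1 in UTC: 7:11 AM + 9:30 = 4:41 PM on Jul 7.
+4 hours 30 minutes → arrive 9:11 PM UTC on Jul 7.
Flight 2 in UTC: 3:24 AM + 8:00 = 11:24 AM on Jul 8.
+6 hours 30 minutes → arrive 5:54 PM UTC on Jul 8.
Flight 1 lands earlier by 20 hours 43 minutes.

the first, by 20 hours 43 minutes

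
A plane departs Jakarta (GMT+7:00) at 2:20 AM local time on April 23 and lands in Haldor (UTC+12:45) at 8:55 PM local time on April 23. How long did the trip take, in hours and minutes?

12 hours 50 minutes

Departure in UTC: 2:20 AM − 7:00 = 7:20 PM on Apr 22.
Arrival in UTC: 8:55 PM − 12:45 = 8:10 AM on Apr 23.
Elapsed = 8:10 AM − 7:20 PM (+1 day) = 12 hours 50 minutes.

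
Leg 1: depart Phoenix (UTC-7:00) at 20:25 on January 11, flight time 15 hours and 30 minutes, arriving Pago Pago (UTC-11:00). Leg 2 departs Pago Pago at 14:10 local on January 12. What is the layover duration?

Convert departure to UTC: 20:25 + 7:00 = 03:25 UTC on Jan 12.
Add 15 hours 30 minutes flight time → 18:55 UTC.
Pago Pago is UTC−11:00, so local arrival = 18:55 − 11:00 = 07:55 on Jan 12.
Layover = 14:10 − 07:55 = 6 hours 15 minutes.

6 hours 15 minutes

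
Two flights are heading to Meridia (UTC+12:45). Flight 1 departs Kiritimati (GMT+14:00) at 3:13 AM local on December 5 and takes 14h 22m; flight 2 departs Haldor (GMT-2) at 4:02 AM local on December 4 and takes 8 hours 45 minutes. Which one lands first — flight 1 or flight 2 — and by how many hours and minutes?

the second, by 12 hours 48 minutes

Flight 1 in UTC: 3:13 AM − 14:00 = 1:13 PM on Dec 4.
+14 hours and 22 minutes → arrive 3:35 AM UTC on Dec 5.
Flight 2 in UTC: 4:02 AM + 2:00 = 6:02 AM on Dec 4.
+8 hours 45 minutes → arrive 2:47 PM UTC on Dec 4.
Flight 2 lands earlier by 12 hours 48 minutes.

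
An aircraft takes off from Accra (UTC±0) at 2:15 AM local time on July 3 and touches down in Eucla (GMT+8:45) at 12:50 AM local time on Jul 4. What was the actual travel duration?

13 hours 50 minutes

Eucla is 8:45 ahead of Accra.
Clock-face elapsed time (ignoring zones) is 22 hours 35 minutes.
Actual elapsed = 22 hours 35 minutes − 8:45 = 13 hours 50 minutes.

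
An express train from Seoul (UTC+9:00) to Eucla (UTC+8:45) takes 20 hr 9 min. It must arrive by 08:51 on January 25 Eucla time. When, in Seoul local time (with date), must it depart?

Target arrival in UTC: 08:51 − 8:45 = 00:06 on Jan 25.
Subtract 20 hours and 9 minutes → departure 03:57 UTC on Jan 24.
Seoul is UTC+9:00: 03:57 + 9:00 = 12:57 on Jan 24.

12:57 on January 24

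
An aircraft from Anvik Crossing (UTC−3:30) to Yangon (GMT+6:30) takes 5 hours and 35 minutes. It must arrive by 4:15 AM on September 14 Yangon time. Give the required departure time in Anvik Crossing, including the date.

12:40 PM on September 13

Target arrival in UTC: 4:15 AM − 6:30 = 9:45 PM on Sep 13.
Subtract 5 hours and 35 minutes → departure 4:10 PM UTC on Sep 13.
Anvik Crossing is UTC−3:30: 4:10 PM − 3:30 = 12:40 PM on Sep 13.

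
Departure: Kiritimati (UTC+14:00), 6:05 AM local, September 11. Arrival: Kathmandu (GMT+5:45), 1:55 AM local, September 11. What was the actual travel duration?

4 hours 5 minutes

Departure in UTC: 6:05 AM − 14:00 = 4:05 PM on Sep 10.
Arrival in UTC: 1:55 AM − 5:45 = 8:10 PM on Sep 10.
Elapsed = 8:10 PM − 4:05 PM = 4 hours 5 minutes.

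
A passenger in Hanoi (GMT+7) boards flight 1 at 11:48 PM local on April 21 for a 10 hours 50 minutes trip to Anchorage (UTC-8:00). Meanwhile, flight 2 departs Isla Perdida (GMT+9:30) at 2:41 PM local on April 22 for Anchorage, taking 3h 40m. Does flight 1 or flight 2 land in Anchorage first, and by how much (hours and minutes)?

Flight 1 in UTC: 11:48 PM − 7:00 = 4:48 PM on Apr 21.
+10 hours and 50 minutes → arrive 3:38 AM UTC on Apr 22.
Flight 2 in UTC: 2:41 PM − 9:30 = 5:11 AM on Apr 22.
+3 hours and 40 minutes → arrive 8:51 AM UTC on Apr 22.
Flight 1 lands earlier by 5 hours 13 minutes.

the first, by 5 hours 13 minutes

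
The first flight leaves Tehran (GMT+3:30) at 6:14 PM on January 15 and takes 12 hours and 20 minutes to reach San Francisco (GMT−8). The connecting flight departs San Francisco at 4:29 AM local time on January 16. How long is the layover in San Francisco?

9 hours 25 minutes

Convert departure to UTC: 6:14 PM − 3:30 = 2:44 PM UTC on Jan 15.
Add 12 hours and 20 minutes flight time → 3:04 AM UTC (Jan 16).
San Francisco is UTC−8:00, so local arrival = 3:04 AM − 8:00 = 7:04 PM on Jan 15.
Layover = 4:29 AM − 7:04 PM (+1 day) = 9 hours 25 minutes.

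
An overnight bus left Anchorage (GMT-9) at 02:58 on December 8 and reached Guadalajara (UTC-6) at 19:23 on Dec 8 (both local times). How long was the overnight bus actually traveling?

13 hours 25 minutes

Departure in UTC: 02:58 + 9:00 = 11:58 on Dec 8.
Arrival in UTC: 19:23 + 6:00 = 01:23 on Dec 9.
Elapsed = 01:23 − 11:58 (+1 day) = 13 hours 25 minutes.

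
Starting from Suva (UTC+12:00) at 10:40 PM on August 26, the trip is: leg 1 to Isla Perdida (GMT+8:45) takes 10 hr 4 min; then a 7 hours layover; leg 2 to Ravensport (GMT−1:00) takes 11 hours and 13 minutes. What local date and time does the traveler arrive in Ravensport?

1:57 PM on Aug 27

Convert departure to UTC: 10:40 PM − 12:00 = 10:40 AM UTC on Aug 26.
Add 10 hours and 4 minutes leg 1 → 8:44 PM UTC.
Add 7 hours layover in Isla Perdida → 3:44 AM UTC (Aug 27).
Add 11 hours 13 minutes leg 2 → 2:57 PM UTC.
Ravensport is UTC−1:00, so local arrival = 2:57 PM − 1:00 = 1:57 PM on Aug 27.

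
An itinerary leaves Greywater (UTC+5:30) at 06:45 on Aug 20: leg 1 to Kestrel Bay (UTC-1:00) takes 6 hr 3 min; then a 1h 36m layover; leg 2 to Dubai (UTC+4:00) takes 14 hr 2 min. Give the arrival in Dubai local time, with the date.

Convert departure to UTC: 06:45 − 5:30 = 01:15 UTC on Aug 20.
Add 6 hours and 3 minutes leg 1 → 07:18 UTC.
Add 1 hour 36 minutes layover in Kestrel Bay → 08:54 UTC.
Add 14 hours 2 minutes leg 2 → 22:56 UTC.
Dubai is UTC+4:00, so local arrival = 22:56 + 4:00 = 02:56 on Aug 21.

02:56 on August 21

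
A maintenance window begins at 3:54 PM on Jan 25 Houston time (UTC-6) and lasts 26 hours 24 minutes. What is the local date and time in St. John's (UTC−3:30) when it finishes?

Convert start to UTC: 3:54 PM + 6:00 = 9:54 PM UTC on Jan 25.
Add 26 hours 24 minutes duration → 12:18 AM UTC (Jan 27).
St. John's is UTC−3:30, so local end time = 12:18 AM − 3:30 = 8:48 PM on Jan 26.

8:48 PM on Jan 26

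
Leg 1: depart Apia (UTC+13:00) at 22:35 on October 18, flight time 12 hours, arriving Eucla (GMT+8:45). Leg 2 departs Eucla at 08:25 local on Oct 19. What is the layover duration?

2 hours 5 minutes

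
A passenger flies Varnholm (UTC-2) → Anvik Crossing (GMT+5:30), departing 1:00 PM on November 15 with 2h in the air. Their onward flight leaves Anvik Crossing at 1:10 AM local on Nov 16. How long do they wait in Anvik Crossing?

Convert departure to UTC: 1:00 PM + 2:00 = 3:00 PM UTC on Nov 15.
Add 2 hours flight time → 5:00 PM UTC.
Anvik Crossing is UTC+5:30, so local arrival = 5:00 PM + 5:30 = 10:30 PM on Nov 15.
Layover = 1:10 AM − 10:30 PM (+1 day) = 2 hours 40 minutes.

2 hours 40 minutes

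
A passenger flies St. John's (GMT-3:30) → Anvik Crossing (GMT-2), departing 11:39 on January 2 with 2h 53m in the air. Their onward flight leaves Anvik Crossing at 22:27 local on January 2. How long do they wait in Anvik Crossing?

6 hours 25 minutes

Convert departure to UTC: 11:39 + 3:30 = 15:09 UTC on Jan 2.
Add 2 hours 53 minutes flight time → 18:02 UTC.
Anvik Crossing is UTC−2:00, so local arrival = 18:02 − 2:00 = 16:02 on Jan 2.
Layover = 22:27 − 16:02 = 6 hours 25 minutes.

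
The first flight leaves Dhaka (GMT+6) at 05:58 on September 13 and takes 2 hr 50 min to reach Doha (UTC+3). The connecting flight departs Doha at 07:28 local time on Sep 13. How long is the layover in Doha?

Convert departure to UTC: 05:58 − 6:00 = 23:58 UTC on Sep 12.
Add 2 hours 50 minutes flight time → 02:48 UTC (Sep 13).
Doha is UTC+3:00, so local arrival = 02:48 + 3:00 = 05:48 on Sep 13.
Layover = 07:28 − 05:48 = 1 hour 40 minutes.

1 hour 40 minutes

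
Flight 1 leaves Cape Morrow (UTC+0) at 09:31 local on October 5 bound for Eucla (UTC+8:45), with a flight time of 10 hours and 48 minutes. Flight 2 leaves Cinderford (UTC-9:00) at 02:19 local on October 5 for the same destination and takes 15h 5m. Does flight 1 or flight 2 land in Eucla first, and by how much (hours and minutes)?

the first, by 6 hours 5 minutes

Flight 1 departs at 09:31 UTC (Oct 5).
+10 hours 48 minutes → arrive 20:19 UTC on Oct 5.
Flight 2 in UTC: 02:19 + 9:00 = 11:19 on Oct 5.
+15 hours 5 minutes → arrive 02:24 UTC on Oct 6.
Flight 1 lands earlier by 6 hours 5 minutes.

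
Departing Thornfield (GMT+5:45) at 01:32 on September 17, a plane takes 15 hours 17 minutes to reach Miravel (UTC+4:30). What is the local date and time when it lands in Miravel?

Convert departure to UTC: 01:32 − 5:45 = 19:47 UTC on Sep 16.
Add 15 hours and 17 minutes travel time → 11:04 UTC (Sep 17).
Miravel is UTC+4:30, so local arrival = 11:04 + 4:30 = 15:34 on Sep 17.

15:34 on September 17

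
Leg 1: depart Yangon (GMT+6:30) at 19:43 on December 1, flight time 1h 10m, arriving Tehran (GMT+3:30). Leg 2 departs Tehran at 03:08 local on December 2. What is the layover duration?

9 hours 15 minutes

Convert departure to UTC: 19:43 − 6:30 = 13:13 UTC on Dec 1.
Add 1 hour and 10 minutes flight time → 14:23 UTC.
Tehran is UTC+3:30, so local arrival = 14:23 + 3:30 = 17:53 on Dec 1.
Layover = 03:08 − 17:53 (+1 day) = 9 hours 15 minutes.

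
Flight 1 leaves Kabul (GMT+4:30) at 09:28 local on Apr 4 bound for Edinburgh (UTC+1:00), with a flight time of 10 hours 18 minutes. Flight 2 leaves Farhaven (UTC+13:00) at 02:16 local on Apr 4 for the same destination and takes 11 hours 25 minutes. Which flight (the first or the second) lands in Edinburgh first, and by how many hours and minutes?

the second, by 14 hours 35 minutes

Flight 1 in UTC: 09:28 − 4:30 = 04:58 on Apr 4.
+10 hours and 18 minutes → arrive 15:16 UTC on Apr 4.
Flight 2 in UTC: 02:16 − 13:00 = 13:16 on Apr 3.
+11 hours 25 minutes → arrive 00:41 UTC on Apr 4.
Flight 2 lands earlier by 14 hours 35 minutes.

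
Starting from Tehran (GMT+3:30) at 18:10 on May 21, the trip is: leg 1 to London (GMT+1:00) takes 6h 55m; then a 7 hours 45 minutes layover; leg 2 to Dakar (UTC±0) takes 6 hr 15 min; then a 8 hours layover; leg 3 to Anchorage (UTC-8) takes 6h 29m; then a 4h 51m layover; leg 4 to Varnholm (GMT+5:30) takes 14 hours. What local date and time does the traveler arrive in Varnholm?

02:25 on May 24

Convert departure to UTC: 18:10 − 3:30 = 14:40 UTC on May 21.
Add 6 hours 55 minutes leg 1 → 21:35 UTC.
Add 7 hours and 45 minutes layover in London → 05:20 UTC (May 22).
Add 6 hours and 15 minutes leg 2 → 11:35 UTC.
Add 8 hours layover in Dakar → 19:35 UTC.
Add 6 hours and 29 minutes leg 3 → 02:04 UTC (May 23).
Add 4 hours 51 minutes layover in Anchorage → 06:55 UTC.
Add 14 hours leg 4 → 20:55 UTC.
Varnholm is UTC+5:30, so local arrival = 20:55 + 5:30 = 02:25 on May 24.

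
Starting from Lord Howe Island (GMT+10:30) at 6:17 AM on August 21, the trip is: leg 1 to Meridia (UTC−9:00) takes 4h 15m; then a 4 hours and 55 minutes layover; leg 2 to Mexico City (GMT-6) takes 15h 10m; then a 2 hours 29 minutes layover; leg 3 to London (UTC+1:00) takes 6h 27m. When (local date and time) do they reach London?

Convert departure to UTC: 6:17 AM − 10:30 = 7:47 PM UTC on Aug 20.
Add 4 hours 15 minutes leg 1 → 12:02 AM UTC (Aug 21).
Add 4 hours 55 minutes layover in Meridia → 4:57 AM UTC.
Add 15 hours 10 minutes leg 2 → 8:07 PM UTC.
Add 2 hours 29 minutes layover in Mexico City → 10:36 PM UTC.
Add 6 hours and 27 minutes leg 3 → 5:03 AM UTC (Aug 22).
London is UTC+1:00, so local arrival = 5:03 AM + 1:00 = 6:03 AM on Aug 22.

6:03 AM on August 22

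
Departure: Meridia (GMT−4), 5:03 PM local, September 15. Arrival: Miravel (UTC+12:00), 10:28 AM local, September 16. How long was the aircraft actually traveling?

1 hour 25 minutes

Departure in UTC: 5:03 PM + 4:00 = 9:03 PM on Sep 15.
Arrival in UTC: 10:28 AM − 12:00 = 10:28 PM on Sep 15.
Elapsed = 10:28 PM − 9:03 PM = 1 hour 25 minutes.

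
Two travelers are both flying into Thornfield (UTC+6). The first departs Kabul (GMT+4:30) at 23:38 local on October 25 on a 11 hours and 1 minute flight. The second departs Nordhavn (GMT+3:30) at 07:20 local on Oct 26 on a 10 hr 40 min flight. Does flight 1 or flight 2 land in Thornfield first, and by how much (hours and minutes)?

the first, by 8 hours 21 minutes

Flight 1 in UTC: 23:38 − 4:30 = 19:08 on Oct 25.
+11 hours 1 minute → arrive 06:09 UTC on Oct 26.
Flight 2 in UTC: 07:20 − 3:30 = 03:50 on Oct 26.
+10 hours and 40 minutes → arrive 14:30 UTC on Oct 26.
Flight 1 lands earlier by 8 hours 21 minutes.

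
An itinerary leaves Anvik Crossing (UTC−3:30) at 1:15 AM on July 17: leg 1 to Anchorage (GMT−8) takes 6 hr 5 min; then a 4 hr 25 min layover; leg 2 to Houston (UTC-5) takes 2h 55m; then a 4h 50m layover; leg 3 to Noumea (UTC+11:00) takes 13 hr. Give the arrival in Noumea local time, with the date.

Convert departure to UTC: 1:15 AM + 3:30 = 4:45 AM UTC on Jul 17.
Add 6 hours 5 minutes leg 1 → 10:50 AM UTC.
Add 4 hours and 25 minutes layover in Anchorage → 3:15 PM UTC.
Add 2 hours 55 minutes leg 2 → 6:10 PM UTC.
Add 4 hours 50 minutes layover in Houston → 11:00 PM UTC.
Add 13 hours leg 3 → 12:00 PM UTC (Jul 18).
Noumea is UTC+11:00, so local arrival = 12:00 PM + 11:00 = 11:00 PM on Jul 18.

11:00 PM on July 18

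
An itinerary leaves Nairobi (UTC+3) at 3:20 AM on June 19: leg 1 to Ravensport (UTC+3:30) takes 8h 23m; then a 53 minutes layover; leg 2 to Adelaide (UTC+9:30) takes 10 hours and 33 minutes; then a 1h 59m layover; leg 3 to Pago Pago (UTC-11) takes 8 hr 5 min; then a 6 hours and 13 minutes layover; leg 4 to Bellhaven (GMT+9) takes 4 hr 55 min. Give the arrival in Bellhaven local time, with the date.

2:21 AM on Jun 21

Convert departure to UTC: 3:20 AM − 3:00 = 12:20 AM UTC on Jun 19.
Add 8 hours 23 minutes leg 1 → 8:43 AM UTC.
Add 53 minutes layover in Ravensport → 9:36 AM UTC.
Add 10 hours 33 minutes leg 2 → 8:09 PM UTC.
Add 1 hour and 59 minutes layover in Adelaide → 10:08 PM UTC.
Add 8 hours 5 minutes leg 3 → 6:13 AM UTC (Jun 20).
Add 6 hours and 13 minutes layover in Pago Pago → 12:26 PM UTC.
Add 4 hours 55 minutes leg 4 → 5:21 PM UTC.
Bellhaven is UTC+9:00, so local arrival = 5:21 PM + 9:00 = 2:21 AM on Jun 21.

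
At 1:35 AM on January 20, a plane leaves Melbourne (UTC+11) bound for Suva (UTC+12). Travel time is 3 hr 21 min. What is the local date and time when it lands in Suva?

Convert departure to UTC: 1:35 AM − 11:00 = 2:35 PM UTC on Jan 19.
Add 3 hours 21 minutes travel time → 5:56 PM UTC.
Suva is UTC+12:00, so local arrival = 5:56 PM + 12:00 = 5:56 AM on Jan 20.

5:56 AM on January 20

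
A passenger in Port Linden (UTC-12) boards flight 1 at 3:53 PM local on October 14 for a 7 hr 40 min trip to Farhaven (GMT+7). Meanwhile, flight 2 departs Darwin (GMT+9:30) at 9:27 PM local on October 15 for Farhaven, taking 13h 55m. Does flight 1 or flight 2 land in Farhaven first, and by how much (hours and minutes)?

Flight 1 in UTC: 3:53 PM + 12:00 = 3:53 AM on Oct 15.
+7 hours and 40 minutes → arrive 11:33 AM UTC on Oct 15.
Flight 2 in UTC: 9:27 PM − 9:30 = 11:57 AM on Oct 15.
+13 hours and 55 minutes → arrive 1:52 AM UTC on Oct 16.
Flight 1 lands earlier by 14 hours 19 minutes.

the first, by 14 hours 19 minutes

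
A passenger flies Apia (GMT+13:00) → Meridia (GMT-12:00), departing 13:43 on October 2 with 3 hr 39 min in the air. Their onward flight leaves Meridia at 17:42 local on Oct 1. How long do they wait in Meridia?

1 hour 20 minutes

Convert departure to UTC: 13:43 − 13:00 = 00:43 UTC on Oct 2.
Add 3 hours 39 minutes flight time → 04:22 UTC.
Meridia is UTC−12:00, so local arrival = 04:22 − 12:00 = 16:22 on Oct 1.
Layover = 17:42 − 16:22 = 1 hour 20 minutes.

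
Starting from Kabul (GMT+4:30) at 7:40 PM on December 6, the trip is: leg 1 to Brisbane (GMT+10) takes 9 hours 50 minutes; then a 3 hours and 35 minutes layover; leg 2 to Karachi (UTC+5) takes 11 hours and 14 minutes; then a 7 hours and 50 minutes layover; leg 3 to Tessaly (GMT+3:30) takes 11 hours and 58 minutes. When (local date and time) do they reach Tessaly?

3:07 PM on December 8

Convert departure to UTC: 7:40 PM − 4:30 = 3:10 PM UTC on Dec 6.
Add 9 hours and 50 minutes leg 1 → 1:00 AM UTC (Dec 7).
Add 3 hours 35 minutes layover in Brisbane → 4:35 AM UTC.
Add 11 hours 14 minutes leg 2 → 3:49 PM UTC.
Add 7 hours 50 minutes layover in Karachi → 11:39 PM UTC.
Add 11 hours and 58 minutes leg 3 → 11:37 AM UTC (Dec 8).
Tessaly is UTC+3:30, so local arrival = 11:37 AM + 3:30 = 3:07 PM on Dec 8.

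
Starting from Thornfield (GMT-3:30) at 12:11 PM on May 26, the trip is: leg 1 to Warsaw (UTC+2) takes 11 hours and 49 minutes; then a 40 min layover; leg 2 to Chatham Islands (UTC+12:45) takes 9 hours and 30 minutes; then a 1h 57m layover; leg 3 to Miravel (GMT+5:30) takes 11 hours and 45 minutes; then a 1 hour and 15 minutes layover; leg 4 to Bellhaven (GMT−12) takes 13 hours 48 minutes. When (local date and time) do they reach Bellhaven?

6:25 AM on May 28

Convert departure to UTC: 12:11 PM + 3:30 = 3:41 PM UTC on May 26.
Add 11 hours 49 minutes leg 1 → 3:30 AM UTC (May 27).
Add 40 minutes layover in Warsaw → 4:10 AM UTC.
Add 9 hours 30 minutes leg 2 → 1:40 PM UTC.
Add 1 hour 57 minutes layover in Chatham Islands → 3:37 PM UTC.
Add 11 hours 45 minutes leg 3 → 3:22 AM UTC (May 28).
Add 1 hour and 15 minutes layover in Miravel → 4:37 AM UTC.
Add 13 hours 48 minutes leg 4 → 6:25 PM UTC.
Bellhaven is UTC−12:00, so local arrival = 6:25 PM − 12:00 = 6:25 AM on May 28.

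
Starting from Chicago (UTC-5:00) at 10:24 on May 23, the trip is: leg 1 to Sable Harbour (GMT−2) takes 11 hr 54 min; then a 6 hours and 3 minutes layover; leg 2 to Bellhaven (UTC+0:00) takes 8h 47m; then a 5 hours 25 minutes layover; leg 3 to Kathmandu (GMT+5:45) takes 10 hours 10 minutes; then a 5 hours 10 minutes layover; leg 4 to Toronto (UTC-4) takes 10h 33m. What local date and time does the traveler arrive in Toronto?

21:26 on May 25

Convert departure to UTC: 10:24 + 5:00 = 15:24 UTC on May 23.
Add 11 hours and 54 minutes leg 1 → 03:18 UTC (May 24).
Add 6 hours and 3 minutes layover in Sable Harbour → 09:21 UTC.
Add 8 hours 47 minutes leg 2 → 18:08 UTC.
Add 5 hours and 25 minutes layover in Bellhaven → 23:33 UTC.
Add 10 hours 10 minutes leg 3 → 09:43 UTC (May 25).
Add 5 hours 10 minutes layover in Kathmandu → 14:53 UTC.
Add 10 hours 33 minutes leg 4 → 01:26 UTC (May 26).
Toronto is UTC−4:00, so local arrival = 01:26 − 4:00 = 21:26 on May 25.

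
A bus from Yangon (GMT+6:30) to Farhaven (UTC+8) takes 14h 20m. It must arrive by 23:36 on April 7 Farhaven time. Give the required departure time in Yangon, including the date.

07:46 on Apr 7

Target arrival in UTC: 23:36 − 8:00 = 15:36 on Apr 7.
Subtract 14 hours 20 minutes → departure 01:16 UTC on Apr 7.
Yangon is UTC+6:30: 01:16 + 6:30 = 07:46 on Apr 7.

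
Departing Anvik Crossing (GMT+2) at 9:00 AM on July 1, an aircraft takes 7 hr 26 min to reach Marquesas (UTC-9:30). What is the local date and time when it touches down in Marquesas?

4:56 AM on July 1

Convert departure to UTC: 9:00 AM − 2:00 = 7:00 AM UTC on Jul 1.
Add 7 hours 26 minutes travel time → 2:26 PM UTC.
Marquesas is UTC−9:30, so local arrival = 2:26 PM − 9:30 = 4:56 AM on Jul 1.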